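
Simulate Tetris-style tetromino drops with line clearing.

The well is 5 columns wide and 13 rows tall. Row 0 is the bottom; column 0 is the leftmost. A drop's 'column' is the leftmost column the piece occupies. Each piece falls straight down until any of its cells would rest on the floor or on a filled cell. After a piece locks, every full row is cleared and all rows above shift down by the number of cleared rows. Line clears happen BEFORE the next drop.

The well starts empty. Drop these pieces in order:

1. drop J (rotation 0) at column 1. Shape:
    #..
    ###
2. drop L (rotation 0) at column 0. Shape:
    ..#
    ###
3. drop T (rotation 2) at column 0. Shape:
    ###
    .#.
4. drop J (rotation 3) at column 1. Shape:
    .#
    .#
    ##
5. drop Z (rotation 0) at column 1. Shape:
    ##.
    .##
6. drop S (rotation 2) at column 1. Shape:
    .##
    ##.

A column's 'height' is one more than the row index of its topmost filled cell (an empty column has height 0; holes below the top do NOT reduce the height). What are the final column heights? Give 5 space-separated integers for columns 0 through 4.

Answer: 5 11 12 12 0

Derivation:
Drop 1: J rot0 at col 1 lands with bottom-row=0; cleared 0 line(s) (total 0); column heights now [0 2 1 1 0], max=2
Drop 2: L rot0 at col 0 lands with bottom-row=2; cleared 0 line(s) (total 0); column heights now [3 3 4 1 0], max=4
Drop 3: T rot2 at col 0 lands with bottom-row=3; cleared 0 line(s) (total 0); column heights now [5 5 5 1 0], max=5
Drop 4: J rot3 at col 1 lands with bottom-row=5; cleared 0 line(s) (total 0); column heights now [5 6 8 1 0], max=8
Drop 5: Z rot0 at col 1 lands with bottom-row=8; cleared 0 line(s) (total 0); column heights now [5 10 10 9 0], max=10
Drop 6: S rot2 at col 1 lands with bottom-row=10; cleared 0 line(s) (total 0); column heights now [5 11 12 12 0], max=12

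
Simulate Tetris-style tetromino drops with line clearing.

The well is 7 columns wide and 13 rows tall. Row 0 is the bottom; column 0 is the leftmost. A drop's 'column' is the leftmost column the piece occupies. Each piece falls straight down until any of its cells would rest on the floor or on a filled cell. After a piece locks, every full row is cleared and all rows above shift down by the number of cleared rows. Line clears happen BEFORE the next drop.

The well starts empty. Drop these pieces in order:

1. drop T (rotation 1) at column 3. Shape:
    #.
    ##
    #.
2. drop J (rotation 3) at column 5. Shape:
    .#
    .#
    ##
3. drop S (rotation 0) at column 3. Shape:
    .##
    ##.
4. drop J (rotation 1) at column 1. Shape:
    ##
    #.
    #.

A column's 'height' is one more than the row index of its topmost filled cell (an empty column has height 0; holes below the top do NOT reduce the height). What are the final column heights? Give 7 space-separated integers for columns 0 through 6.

Answer: 0 3 3 4 5 5 3

Derivation:
Drop 1: T rot1 at col 3 lands with bottom-row=0; cleared 0 line(s) (total 0); column heights now [0 0 0 3 2 0 0], max=3
Drop 2: J rot3 at col 5 lands with bottom-row=0; cleared 0 line(s) (total 0); column heights now [0 0 0 3 2 1 3], max=3
Drop 3: S rot0 at col 3 lands with bottom-row=3; cleared 0 line(s) (total 0); column heights now [0 0 0 4 5 5 3], max=5
Drop 4: J rot1 at col 1 lands with bottom-row=0; cleared 0 line(s) (total 0); column heights now [0 3 3 4 5 5 3], max=5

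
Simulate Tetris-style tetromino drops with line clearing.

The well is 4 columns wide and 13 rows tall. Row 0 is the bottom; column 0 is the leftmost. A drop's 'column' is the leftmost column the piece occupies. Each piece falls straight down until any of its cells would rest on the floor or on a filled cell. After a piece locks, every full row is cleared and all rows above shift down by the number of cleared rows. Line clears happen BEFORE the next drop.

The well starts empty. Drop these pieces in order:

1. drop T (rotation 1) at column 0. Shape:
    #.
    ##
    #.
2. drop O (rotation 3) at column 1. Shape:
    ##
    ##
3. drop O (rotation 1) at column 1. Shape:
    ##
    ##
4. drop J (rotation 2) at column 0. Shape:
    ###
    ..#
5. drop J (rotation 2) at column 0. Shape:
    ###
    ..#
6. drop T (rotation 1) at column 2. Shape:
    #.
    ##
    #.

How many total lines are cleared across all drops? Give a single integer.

Drop 1: T rot1 at col 0 lands with bottom-row=0; cleared 0 line(s) (total 0); column heights now [3 2 0 0], max=3
Drop 2: O rot3 at col 1 lands with bottom-row=2; cleared 0 line(s) (total 0); column heights now [3 4 4 0], max=4
Drop 3: O rot1 at col 1 lands with bottom-row=4; cleared 0 line(s) (total 0); column heights now [3 6 6 0], max=6
Drop 4: J rot2 at col 0 lands with bottom-row=6; cleared 0 line(s) (total 0); column heights now [8 8 8 0], max=8
Drop 5: J rot2 at col 0 lands with bottom-row=8; cleared 0 line(s) (total 0); column heights now [10 10 10 0], max=10
Drop 6: T rot1 at col 2 lands with bottom-row=10; cleared 0 line(s) (total 0); column heights now [10 10 13 12], max=13

Answer: 0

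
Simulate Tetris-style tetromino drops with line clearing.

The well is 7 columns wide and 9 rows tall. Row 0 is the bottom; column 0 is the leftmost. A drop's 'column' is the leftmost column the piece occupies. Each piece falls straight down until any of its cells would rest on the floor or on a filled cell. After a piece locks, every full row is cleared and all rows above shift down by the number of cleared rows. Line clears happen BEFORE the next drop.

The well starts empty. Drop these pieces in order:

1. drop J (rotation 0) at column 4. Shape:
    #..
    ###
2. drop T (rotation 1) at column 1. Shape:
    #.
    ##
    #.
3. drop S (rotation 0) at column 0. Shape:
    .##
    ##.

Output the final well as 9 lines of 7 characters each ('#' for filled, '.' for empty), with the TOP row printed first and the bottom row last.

Answer: .......
.......
.......
.......
.##....
##.....
.#.....
.##.#..
.#..###

Derivation:
Drop 1: J rot0 at col 4 lands with bottom-row=0; cleared 0 line(s) (total 0); column heights now [0 0 0 0 2 1 1], max=2
Drop 2: T rot1 at col 1 lands with bottom-row=0; cleared 0 line(s) (total 0); column heights now [0 3 2 0 2 1 1], max=3
Drop 3: S rot0 at col 0 lands with bottom-row=3; cleared 0 line(s) (total 0); column heights now [4 5 5 0 2 1 1], max=5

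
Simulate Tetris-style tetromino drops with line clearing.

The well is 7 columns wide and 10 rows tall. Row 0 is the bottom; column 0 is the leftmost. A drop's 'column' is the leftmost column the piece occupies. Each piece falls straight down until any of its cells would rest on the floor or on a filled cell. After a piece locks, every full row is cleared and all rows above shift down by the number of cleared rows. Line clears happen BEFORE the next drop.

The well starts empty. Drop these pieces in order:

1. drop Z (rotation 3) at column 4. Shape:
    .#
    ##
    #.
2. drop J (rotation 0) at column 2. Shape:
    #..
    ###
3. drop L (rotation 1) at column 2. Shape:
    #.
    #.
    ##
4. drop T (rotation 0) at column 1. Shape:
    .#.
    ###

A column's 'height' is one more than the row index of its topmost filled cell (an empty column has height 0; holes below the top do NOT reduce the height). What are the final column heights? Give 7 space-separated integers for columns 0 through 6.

Answer: 0 8 9 8 3 3 0

Derivation:
Drop 1: Z rot3 at col 4 lands with bottom-row=0; cleared 0 line(s) (total 0); column heights now [0 0 0 0 2 3 0], max=3
Drop 2: J rot0 at col 2 lands with bottom-row=2; cleared 0 line(s) (total 0); column heights now [0 0 4 3 3 3 0], max=4
Drop 3: L rot1 at col 2 lands with bottom-row=4; cleared 0 line(s) (total 0); column heights now [0 0 7 5 3 3 0], max=7
Drop 4: T rot0 at col 1 lands with bottom-row=7; cleared 0 line(s) (total 0); column heights now [0 8 9 8 3 3 0], max=9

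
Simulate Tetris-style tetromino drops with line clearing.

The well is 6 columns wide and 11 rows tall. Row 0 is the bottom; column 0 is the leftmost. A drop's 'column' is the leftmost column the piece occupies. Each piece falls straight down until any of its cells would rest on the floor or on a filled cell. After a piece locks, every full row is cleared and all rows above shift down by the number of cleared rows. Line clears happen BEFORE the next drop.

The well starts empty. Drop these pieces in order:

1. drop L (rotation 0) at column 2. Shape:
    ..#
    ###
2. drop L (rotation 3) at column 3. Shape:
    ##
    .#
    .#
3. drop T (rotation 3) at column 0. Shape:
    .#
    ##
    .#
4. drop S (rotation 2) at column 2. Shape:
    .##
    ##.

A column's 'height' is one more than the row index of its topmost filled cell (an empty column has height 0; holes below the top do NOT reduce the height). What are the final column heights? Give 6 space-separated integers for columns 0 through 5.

Answer: 2 3 6 7 7 0

Derivation:
Drop 1: L rot0 at col 2 lands with bottom-row=0; cleared 0 line(s) (total 0); column heights now [0 0 1 1 2 0], max=2
Drop 2: L rot3 at col 3 lands with bottom-row=2; cleared 0 line(s) (total 0); column heights now [0 0 1 5 5 0], max=5
Drop 3: T rot3 at col 0 lands with bottom-row=0; cleared 0 line(s) (total 0); column heights now [2 3 1 5 5 0], max=5
Drop 4: S rot2 at col 2 lands with bottom-row=5; cleared 0 line(s) (total 0); column heights now [2 3 6 7 7 0], max=7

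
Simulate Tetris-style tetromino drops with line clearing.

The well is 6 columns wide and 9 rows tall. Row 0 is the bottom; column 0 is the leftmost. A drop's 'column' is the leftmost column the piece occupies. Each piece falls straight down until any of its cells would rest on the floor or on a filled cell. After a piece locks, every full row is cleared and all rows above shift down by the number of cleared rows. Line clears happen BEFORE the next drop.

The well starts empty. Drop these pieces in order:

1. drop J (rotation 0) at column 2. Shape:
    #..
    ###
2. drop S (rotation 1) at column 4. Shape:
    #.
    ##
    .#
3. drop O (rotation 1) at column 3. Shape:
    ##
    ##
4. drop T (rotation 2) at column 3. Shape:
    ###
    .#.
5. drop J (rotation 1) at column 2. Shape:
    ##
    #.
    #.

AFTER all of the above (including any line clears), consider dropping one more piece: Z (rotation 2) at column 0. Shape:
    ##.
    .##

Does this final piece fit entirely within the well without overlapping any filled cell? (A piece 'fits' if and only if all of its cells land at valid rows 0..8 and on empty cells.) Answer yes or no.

Drop 1: J rot0 at col 2 lands with bottom-row=0; cleared 0 line(s) (total 0); column heights now [0 0 2 1 1 0], max=2
Drop 2: S rot1 at col 4 lands with bottom-row=0; cleared 0 line(s) (total 0); column heights now [0 0 2 1 3 2], max=3
Drop 3: O rot1 at col 3 lands with bottom-row=3; cleared 0 line(s) (total 0); column heights now [0 0 2 5 5 2], max=5
Drop 4: T rot2 at col 3 lands with bottom-row=5; cleared 0 line(s) (total 0); column heights now [0 0 2 7 7 7], max=7
Drop 5: J rot1 at col 2 lands with bottom-row=5; cleared 0 line(s) (total 0); column heights now [0 0 8 8 7 7], max=8
Test piece Z rot2 at col 0 (width 3): heights before test = [0 0 8 8 7 7]; fits = False

Answer: no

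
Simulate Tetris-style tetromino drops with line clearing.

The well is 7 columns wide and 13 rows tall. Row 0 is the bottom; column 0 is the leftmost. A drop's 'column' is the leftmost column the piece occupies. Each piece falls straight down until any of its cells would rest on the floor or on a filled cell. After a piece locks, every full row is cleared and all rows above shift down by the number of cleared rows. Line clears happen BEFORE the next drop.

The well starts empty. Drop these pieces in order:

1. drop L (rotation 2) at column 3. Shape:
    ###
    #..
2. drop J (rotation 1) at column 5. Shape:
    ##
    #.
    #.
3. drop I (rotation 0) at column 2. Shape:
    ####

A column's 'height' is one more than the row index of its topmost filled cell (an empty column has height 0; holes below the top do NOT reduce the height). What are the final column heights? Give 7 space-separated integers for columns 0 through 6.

Drop 1: L rot2 at col 3 lands with bottom-row=0; cleared 0 line(s) (total 0); column heights now [0 0 0 2 2 2 0], max=2
Drop 2: J rot1 at col 5 lands with bottom-row=2; cleared 0 line(s) (total 0); column heights now [0 0 0 2 2 5 5], max=5
Drop 3: I rot0 at col 2 lands with bottom-row=5; cleared 0 line(s) (total 0); column heights now [0 0 6 6 6 6 5], max=6

Answer: 0 0 6 6 6 6 5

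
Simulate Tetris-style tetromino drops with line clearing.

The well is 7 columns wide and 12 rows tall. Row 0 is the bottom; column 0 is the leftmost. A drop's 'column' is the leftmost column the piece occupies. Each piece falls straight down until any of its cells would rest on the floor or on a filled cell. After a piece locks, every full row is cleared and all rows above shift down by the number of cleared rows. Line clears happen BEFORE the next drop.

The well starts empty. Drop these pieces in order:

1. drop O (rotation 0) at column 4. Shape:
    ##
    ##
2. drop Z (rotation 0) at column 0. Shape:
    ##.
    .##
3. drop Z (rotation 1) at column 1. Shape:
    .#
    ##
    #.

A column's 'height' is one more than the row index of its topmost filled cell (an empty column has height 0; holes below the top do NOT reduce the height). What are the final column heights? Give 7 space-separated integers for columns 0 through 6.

Answer: 2 4 5 0 2 2 0

Derivation:
Drop 1: O rot0 at col 4 lands with bottom-row=0; cleared 0 line(s) (total 0); column heights now [0 0 0 0 2 2 0], max=2
Drop 2: Z rot0 at col 0 lands with bottom-row=0; cleared 0 line(s) (total 0); column heights now [2 2 1 0 2 2 0], max=2
Drop 3: Z rot1 at col 1 lands with bottom-row=2; cleared 0 line(s) (total 0); column heights now [2 4 5 0 2 2 0], max=5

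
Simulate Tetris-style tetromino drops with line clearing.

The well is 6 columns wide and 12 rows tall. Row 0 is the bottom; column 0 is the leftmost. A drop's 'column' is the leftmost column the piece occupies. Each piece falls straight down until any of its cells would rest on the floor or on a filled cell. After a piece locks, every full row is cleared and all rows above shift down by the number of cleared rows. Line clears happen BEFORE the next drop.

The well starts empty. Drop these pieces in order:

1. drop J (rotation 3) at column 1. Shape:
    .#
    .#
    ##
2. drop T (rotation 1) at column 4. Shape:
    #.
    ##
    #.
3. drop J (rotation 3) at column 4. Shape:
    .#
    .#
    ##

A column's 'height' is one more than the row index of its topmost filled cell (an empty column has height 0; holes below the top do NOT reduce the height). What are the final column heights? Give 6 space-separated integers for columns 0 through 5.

Drop 1: J rot3 at col 1 lands with bottom-row=0; cleared 0 line(s) (total 0); column heights now [0 1 3 0 0 0], max=3
Drop 2: T rot1 at col 4 lands with bottom-row=0; cleared 0 line(s) (total 0); column heights now [0 1 3 0 3 2], max=3
Drop 3: J rot3 at col 4 lands with bottom-row=3; cleared 0 line(s) (total 0); column heights now [0 1 3 0 4 6], max=6

Answer: 0 1 3 0 4 6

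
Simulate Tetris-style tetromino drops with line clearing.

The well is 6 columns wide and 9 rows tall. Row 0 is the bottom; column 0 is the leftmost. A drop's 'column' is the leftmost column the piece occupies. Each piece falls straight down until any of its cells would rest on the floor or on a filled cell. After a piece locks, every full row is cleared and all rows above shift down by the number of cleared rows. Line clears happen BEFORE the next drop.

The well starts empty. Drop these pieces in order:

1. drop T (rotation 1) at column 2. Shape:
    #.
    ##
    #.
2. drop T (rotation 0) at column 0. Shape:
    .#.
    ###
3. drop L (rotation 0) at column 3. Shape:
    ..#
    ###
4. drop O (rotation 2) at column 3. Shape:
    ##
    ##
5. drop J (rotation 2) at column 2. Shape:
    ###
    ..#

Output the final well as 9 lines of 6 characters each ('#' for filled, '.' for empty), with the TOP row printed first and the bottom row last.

Drop 1: T rot1 at col 2 lands with bottom-row=0; cleared 0 line(s) (total 0); column heights now [0 0 3 2 0 0], max=3
Drop 2: T rot0 at col 0 lands with bottom-row=3; cleared 0 line(s) (total 0); column heights now [4 5 4 2 0 0], max=5
Drop 3: L rot0 at col 3 lands with bottom-row=2; cleared 0 line(s) (total 0); column heights now [4 5 4 3 3 4], max=5
Drop 4: O rot2 at col 3 lands with bottom-row=3; cleared 1 line(s) (total 1); column heights now [0 4 3 4 4 3], max=4
Drop 5: J rot2 at col 2 lands with bottom-row=4; cleared 0 line(s) (total 1); column heights now [0 4 6 6 6 3], max=6

Answer: ......
......
......
..###.
....#.
.#.##.
..####
..##..
..#...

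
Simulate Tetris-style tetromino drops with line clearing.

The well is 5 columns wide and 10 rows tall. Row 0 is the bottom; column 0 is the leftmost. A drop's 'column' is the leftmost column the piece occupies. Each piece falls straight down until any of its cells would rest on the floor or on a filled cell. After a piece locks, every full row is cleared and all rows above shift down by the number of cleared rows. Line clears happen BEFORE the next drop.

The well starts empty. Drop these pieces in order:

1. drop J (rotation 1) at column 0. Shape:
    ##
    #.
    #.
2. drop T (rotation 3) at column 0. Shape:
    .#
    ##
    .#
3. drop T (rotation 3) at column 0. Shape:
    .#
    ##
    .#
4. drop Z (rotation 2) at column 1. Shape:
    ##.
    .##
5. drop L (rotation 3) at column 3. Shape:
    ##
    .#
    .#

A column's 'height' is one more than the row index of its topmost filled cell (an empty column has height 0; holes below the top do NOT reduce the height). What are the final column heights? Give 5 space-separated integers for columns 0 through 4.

Drop 1: J rot1 at col 0 lands with bottom-row=0; cleared 0 line(s) (total 0); column heights now [3 3 0 0 0], max=3
Drop 2: T rot3 at col 0 lands with bottom-row=3; cleared 0 line(s) (total 0); column heights now [5 6 0 0 0], max=6
Drop 3: T rot3 at col 0 lands with bottom-row=6; cleared 0 line(s) (total 0); column heights now [8 9 0 0 0], max=9
Drop 4: Z rot2 at col 1 lands with bottom-row=8; cleared 0 line(s) (total 0); column heights now [8 10 10 9 0], max=10
Drop 5: L rot3 at col 3 lands with bottom-row=7; cleared 0 line(s) (total 0); column heights now [8 10 10 10 10], max=10

Answer: 8 10 10 10 10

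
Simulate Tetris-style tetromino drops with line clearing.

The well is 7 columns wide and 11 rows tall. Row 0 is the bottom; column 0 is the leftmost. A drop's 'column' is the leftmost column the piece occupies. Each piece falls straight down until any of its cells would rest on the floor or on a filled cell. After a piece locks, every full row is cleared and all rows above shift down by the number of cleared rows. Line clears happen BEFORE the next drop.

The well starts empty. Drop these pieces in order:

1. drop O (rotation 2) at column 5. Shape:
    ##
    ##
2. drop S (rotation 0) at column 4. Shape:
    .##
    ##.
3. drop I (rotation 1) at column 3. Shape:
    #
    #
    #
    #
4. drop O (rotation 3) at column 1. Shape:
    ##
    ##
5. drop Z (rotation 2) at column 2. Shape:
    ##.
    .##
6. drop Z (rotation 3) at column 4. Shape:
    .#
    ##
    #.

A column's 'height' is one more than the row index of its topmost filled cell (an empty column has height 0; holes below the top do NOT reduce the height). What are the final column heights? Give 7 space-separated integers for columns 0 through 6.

Answer: 0 2 6 6 7 8 4

Derivation:
Drop 1: O rot2 at col 5 lands with bottom-row=0; cleared 0 line(s) (total 0); column heights now [0 0 0 0 0 2 2], max=2
Drop 2: S rot0 at col 4 lands with bottom-row=2; cleared 0 line(s) (total 0); column heights now [0 0 0 0 3 4 4], max=4
Drop 3: I rot1 at col 3 lands with bottom-row=0; cleared 0 line(s) (total 0); column heights now [0 0 0 4 3 4 4], max=4
Drop 4: O rot3 at col 1 lands with bottom-row=0; cleared 0 line(s) (total 0); column heights now [0 2 2 4 3 4 4], max=4
Drop 5: Z rot2 at col 2 lands with bottom-row=4; cleared 0 line(s) (total 0); column heights now [0 2 6 6 5 4 4], max=6
Drop 6: Z rot3 at col 4 lands with bottom-row=5; cleared 0 line(s) (total 0); column heights now [0 2 6 6 7 8 4], max=8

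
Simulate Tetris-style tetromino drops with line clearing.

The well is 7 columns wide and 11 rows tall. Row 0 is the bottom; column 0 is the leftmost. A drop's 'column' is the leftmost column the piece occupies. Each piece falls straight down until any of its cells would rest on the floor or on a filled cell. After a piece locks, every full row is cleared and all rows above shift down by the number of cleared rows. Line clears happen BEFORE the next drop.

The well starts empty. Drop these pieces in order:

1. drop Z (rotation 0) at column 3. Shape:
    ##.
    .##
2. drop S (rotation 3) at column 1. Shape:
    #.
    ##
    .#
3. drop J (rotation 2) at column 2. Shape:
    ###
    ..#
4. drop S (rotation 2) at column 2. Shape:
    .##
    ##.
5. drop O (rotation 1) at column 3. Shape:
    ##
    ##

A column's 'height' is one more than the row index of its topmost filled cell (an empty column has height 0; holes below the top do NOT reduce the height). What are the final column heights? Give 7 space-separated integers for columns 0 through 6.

Answer: 0 3 5 8 8 1 0

Derivation:
Drop 1: Z rot0 at col 3 lands with bottom-row=0; cleared 0 line(s) (total 0); column heights now [0 0 0 2 2 1 0], max=2
Drop 2: S rot3 at col 1 lands with bottom-row=0; cleared 0 line(s) (total 0); column heights now [0 3 2 2 2 1 0], max=3
Drop 3: J rot2 at col 2 lands with bottom-row=2; cleared 0 line(s) (total 0); column heights now [0 3 4 4 4 1 0], max=4
Drop 4: S rot2 at col 2 lands with bottom-row=4; cleared 0 line(s) (total 0); column heights now [0 3 5 6 6 1 0], max=6
Drop 5: O rot1 at col 3 lands with bottom-row=6; cleared 0 line(s) (total 0); column heights now [0 3 5 8 8 1 0], max=8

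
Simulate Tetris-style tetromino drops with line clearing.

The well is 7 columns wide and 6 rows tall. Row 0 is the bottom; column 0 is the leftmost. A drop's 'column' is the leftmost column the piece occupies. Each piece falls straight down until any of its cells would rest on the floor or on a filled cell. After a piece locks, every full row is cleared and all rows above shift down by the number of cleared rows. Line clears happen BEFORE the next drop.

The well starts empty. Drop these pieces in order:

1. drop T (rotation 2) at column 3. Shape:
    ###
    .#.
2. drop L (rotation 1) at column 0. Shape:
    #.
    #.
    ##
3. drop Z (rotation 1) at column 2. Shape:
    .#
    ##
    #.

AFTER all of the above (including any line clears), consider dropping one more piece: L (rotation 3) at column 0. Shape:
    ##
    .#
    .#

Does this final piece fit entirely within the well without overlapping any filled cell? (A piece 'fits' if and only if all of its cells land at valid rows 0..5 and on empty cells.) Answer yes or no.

Answer: yes

Derivation:
Drop 1: T rot2 at col 3 lands with bottom-row=0; cleared 0 line(s) (total 0); column heights now [0 0 0 2 2 2 0], max=2
Drop 2: L rot1 at col 0 lands with bottom-row=0; cleared 0 line(s) (total 0); column heights now [3 1 0 2 2 2 0], max=3
Drop 3: Z rot1 at col 2 lands with bottom-row=1; cleared 0 line(s) (total 0); column heights now [3 1 3 4 2 2 0], max=4
Test piece L rot3 at col 0 (width 2): heights before test = [3 1 3 4 2 2 0]; fits = True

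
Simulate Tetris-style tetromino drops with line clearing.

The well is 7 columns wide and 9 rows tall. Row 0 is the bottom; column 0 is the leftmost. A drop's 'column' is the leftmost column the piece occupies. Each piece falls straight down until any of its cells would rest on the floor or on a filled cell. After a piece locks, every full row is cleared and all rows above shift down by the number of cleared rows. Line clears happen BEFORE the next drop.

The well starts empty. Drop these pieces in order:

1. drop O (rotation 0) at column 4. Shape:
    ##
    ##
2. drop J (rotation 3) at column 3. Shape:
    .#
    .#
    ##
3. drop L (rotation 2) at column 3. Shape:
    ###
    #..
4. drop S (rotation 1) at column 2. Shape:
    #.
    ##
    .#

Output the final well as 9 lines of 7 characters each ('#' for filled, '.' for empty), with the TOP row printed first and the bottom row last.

Drop 1: O rot0 at col 4 lands with bottom-row=0; cleared 0 line(s) (total 0); column heights now [0 0 0 0 2 2 0], max=2
Drop 2: J rot3 at col 3 lands with bottom-row=2; cleared 0 line(s) (total 0); column heights now [0 0 0 3 5 2 0], max=5
Drop 3: L rot2 at col 3 lands with bottom-row=4; cleared 0 line(s) (total 0); column heights now [0 0 0 6 6 6 0], max=6
Drop 4: S rot1 at col 2 lands with bottom-row=6; cleared 0 line(s) (total 0); column heights now [0 0 9 8 6 6 0], max=9

Answer: ..#....
..##...
...#...
...###.
...##..
....#..
...##..
....##.
....##.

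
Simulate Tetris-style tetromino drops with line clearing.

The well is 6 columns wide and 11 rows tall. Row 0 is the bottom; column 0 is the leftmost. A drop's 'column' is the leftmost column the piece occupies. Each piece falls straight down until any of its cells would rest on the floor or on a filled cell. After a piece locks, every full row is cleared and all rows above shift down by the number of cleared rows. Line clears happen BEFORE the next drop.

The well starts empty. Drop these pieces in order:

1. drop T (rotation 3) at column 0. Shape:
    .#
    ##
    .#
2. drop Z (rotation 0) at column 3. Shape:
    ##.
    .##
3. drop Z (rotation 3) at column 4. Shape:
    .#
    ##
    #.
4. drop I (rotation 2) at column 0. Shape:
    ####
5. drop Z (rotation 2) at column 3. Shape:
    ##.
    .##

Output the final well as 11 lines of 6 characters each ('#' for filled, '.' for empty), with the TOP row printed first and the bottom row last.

Answer: ......
......
......
......
......
...##.
....##
.....#
.#..#.
##.##.
.#..##

Derivation:
Drop 1: T rot3 at col 0 lands with bottom-row=0; cleared 0 line(s) (total 0); column heights now [2 3 0 0 0 0], max=3
Drop 2: Z rot0 at col 3 lands with bottom-row=0; cleared 0 line(s) (total 0); column heights now [2 3 0 2 2 1], max=3
Drop 3: Z rot3 at col 4 lands with bottom-row=2; cleared 0 line(s) (total 0); column heights now [2 3 0 2 4 5], max=5
Drop 4: I rot2 at col 0 lands with bottom-row=3; cleared 1 line(s) (total 1); column heights now [2 3 0 2 3 4], max=4
Drop 5: Z rot2 at col 3 lands with bottom-row=4; cleared 0 line(s) (total 1); column heights now [2 3 0 6 6 5], max=6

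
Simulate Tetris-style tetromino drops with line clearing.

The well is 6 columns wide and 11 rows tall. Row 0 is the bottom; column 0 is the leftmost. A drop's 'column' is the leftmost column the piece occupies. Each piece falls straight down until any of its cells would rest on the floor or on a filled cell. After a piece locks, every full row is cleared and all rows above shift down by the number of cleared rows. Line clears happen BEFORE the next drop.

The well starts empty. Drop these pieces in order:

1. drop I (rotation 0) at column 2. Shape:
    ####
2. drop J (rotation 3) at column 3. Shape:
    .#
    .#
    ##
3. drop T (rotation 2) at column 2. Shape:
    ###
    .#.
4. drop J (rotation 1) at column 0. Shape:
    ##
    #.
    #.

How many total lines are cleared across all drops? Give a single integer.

Answer: 0

Derivation:
Drop 1: I rot0 at col 2 lands with bottom-row=0; cleared 0 line(s) (total 0); column heights now [0 0 1 1 1 1], max=1
Drop 2: J rot3 at col 3 lands with bottom-row=1; cleared 0 line(s) (total 0); column heights now [0 0 1 2 4 1], max=4
Drop 3: T rot2 at col 2 lands with bottom-row=3; cleared 0 line(s) (total 0); column heights now [0 0 5 5 5 1], max=5
Drop 4: J rot1 at col 0 lands with bottom-row=0; cleared 0 line(s) (total 0); column heights now [3 3 5 5 5 1], max=5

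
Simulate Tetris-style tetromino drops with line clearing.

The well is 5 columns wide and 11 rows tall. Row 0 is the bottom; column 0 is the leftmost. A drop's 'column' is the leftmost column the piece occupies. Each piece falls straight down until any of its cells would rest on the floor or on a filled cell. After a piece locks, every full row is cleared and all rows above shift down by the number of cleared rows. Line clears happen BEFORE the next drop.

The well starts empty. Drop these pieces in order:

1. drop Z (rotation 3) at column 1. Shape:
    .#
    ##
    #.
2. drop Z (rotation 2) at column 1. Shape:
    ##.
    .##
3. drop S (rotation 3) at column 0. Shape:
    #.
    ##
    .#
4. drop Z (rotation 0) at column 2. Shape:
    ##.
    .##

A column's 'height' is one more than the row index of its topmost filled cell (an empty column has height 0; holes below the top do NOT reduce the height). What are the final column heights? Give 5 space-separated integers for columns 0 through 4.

Answer: 8 7 6 6 5

Derivation:
Drop 1: Z rot3 at col 1 lands with bottom-row=0; cleared 0 line(s) (total 0); column heights now [0 2 3 0 0], max=3
Drop 2: Z rot2 at col 1 lands with bottom-row=3; cleared 0 line(s) (total 0); column heights now [0 5 5 4 0], max=5
Drop 3: S rot3 at col 0 lands with bottom-row=5; cleared 0 line(s) (total 0); column heights now [8 7 5 4 0], max=8
Drop 4: Z rot0 at col 2 lands with bottom-row=4; cleared 0 line(s) (total 0); column heights now [8 7 6 6 5], max=8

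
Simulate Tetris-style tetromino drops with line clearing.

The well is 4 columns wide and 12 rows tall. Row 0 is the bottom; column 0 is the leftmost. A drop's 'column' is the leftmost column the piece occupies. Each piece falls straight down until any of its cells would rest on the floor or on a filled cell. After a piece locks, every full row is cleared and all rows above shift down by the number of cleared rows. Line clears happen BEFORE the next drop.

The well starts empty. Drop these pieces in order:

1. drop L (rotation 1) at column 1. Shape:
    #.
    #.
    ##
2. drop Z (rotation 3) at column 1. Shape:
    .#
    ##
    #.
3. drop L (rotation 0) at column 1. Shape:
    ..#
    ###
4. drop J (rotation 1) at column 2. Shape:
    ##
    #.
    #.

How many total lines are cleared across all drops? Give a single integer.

Drop 1: L rot1 at col 1 lands with bottom-row=0; cleared 0 line(s) (total 0); column heights now [0 3 1 0], max=3
Drop 2: Z rot3 at col 1 lands with bottom-row=3; cleared 0 line(s) (total 0); column heights now [0 5 6 0], max=6
Drop 3: L rot0 at col 1 lands with bottom-row=6; cleared 0 line(s) (total 0); column heights now [0 7 7 8], max=8
Drop 4: J rot1 at col 2 lands with bottom-row=7; cleared 0 line(s) (total 0); column heights now [0 7 10 10], max=10

Answer: 0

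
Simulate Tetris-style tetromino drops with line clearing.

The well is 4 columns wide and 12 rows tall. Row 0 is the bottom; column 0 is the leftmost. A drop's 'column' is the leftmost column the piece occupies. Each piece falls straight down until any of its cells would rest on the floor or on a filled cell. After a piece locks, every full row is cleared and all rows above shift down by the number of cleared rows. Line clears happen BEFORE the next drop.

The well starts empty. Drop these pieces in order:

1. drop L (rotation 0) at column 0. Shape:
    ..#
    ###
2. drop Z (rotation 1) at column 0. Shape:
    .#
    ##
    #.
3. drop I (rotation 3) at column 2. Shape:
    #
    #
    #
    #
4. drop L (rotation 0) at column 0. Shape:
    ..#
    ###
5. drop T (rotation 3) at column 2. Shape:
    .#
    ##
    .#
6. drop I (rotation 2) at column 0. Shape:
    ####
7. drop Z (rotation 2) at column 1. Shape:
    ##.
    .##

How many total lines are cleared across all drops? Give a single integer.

Drop 1: L rot0 at col 0 lands with bottom-row=0; cleared 0 line(s) (total 0); column heights now [1 1 2 0], max=2
Drop 2: Z rot1 at col 0 lands with bottom-row=1; cleared 0 line(s) (total 0); column heights now [3 4 2 0], max=4
Drop 3: I rot3 at col 2 lands with bottom-row=2; cleared 0 line(s) (total 0); column heights now [3 4 6 0], max=6
Drop 4: L rot0 at col 0 lands with bottom-row=6; cleared 0 line(s) (total 0); column heights now [7 7 8 0], max=8
Drop 5: T rot3 at col 2 lands with bottom-row=7; cleared 0 line(s) (total 0); column heights now [7 7 9 10], max=10
Drop 6: I rot2 at col 0 lands with bottom-row=10; cleared 1 line(s) (total 1); column heights now [7 7 9 10], max=10
Drop 7: Z rot2 at col 1 lands with bottom-row=10; cleared 0 line(s) (total 1); column heights now [7 12 12 11], max=12

Answer: 1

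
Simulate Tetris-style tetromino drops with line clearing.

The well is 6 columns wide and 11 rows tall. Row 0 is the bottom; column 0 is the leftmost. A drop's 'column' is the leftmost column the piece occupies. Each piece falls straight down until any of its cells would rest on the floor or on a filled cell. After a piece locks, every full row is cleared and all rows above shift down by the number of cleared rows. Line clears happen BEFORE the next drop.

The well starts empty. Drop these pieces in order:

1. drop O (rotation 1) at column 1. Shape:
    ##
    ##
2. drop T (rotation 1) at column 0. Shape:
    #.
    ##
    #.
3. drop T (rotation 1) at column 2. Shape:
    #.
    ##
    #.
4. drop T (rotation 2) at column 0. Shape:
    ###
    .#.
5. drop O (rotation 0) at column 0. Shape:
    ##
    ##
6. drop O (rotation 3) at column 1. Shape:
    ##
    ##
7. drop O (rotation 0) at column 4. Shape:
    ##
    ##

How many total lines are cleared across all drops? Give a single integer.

Drop 1: O rot1 at col 1 lands with bottom-row=0; cleared 0 line(s) (total 0); column heights now [0 2 2 0 0 0], max=2
Drop 2: T rot1 at col 0 lands with bottom-row=1; cleared 0 line(s) (total 0); column heights now [4 3 2 0 0 0], max=4
Drop 3: T rot1 at col 2 lands with bottom-row=2; cleared 0 line(s) (total 0); column heights now [4 3 5 4 0 0], max=5
Drop 4: T rot2 at col 0 lands with bottom-row=4; cleared 0 line(s) (total 0); column heights now [6 6 6 4 0 0], max=6
Drop 5: O rot0 at col 0 lands with bottom-row=6; cleared 0 line(s) (total 0); column heights now [8 8 6 4 0 0], max=8
Drop 6: O rot3 at col 1 lands with bottom-row=8; cleared 0 line(s) (total 0); column heights now [8 10 10 4 0 0], max=10
Drop 7: O rot0 at col 4 lands with bottom-row=0; cleared 0 line(s) (total 0); column heights now [8 10 10 4 2 2], max=10

Answer: 0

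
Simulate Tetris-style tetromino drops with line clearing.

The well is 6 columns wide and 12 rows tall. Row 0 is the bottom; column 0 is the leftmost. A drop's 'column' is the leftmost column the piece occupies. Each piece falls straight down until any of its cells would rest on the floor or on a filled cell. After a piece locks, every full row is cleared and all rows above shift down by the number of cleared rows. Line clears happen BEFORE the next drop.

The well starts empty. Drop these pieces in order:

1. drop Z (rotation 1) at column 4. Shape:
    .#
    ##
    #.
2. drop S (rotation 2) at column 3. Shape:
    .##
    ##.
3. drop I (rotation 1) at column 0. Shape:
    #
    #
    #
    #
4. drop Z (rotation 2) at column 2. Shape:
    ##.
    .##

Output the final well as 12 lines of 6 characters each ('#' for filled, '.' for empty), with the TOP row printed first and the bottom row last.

Drop 1: Z rot1 at col 4 lands with bottom-row=0; cleared 0 line(s) (total 0); column heights now [0 0 0 0 2 3], max=3
Drop 2: S rot2 at col 3 lands with bottom-row=2; cleared 0 line(s) (total 0); column heights now [0 0 0 3 4 4], max=4
Drop 3: I rot1 at col 0 lands with bottom-row=0; cleared 0 line(s) (total 0); column heights now [4 0 0 3 4 4], max=4
Drop 4: Z rot2 at col 2 lands with bottom-row=4; cleared 0 line(s) (total 0); column heights now [4 0 6 6 5 4], max=6

Answer: ......
......
......
......
......
......
..##..
...##.
#...##
#..###
#...##
#...#.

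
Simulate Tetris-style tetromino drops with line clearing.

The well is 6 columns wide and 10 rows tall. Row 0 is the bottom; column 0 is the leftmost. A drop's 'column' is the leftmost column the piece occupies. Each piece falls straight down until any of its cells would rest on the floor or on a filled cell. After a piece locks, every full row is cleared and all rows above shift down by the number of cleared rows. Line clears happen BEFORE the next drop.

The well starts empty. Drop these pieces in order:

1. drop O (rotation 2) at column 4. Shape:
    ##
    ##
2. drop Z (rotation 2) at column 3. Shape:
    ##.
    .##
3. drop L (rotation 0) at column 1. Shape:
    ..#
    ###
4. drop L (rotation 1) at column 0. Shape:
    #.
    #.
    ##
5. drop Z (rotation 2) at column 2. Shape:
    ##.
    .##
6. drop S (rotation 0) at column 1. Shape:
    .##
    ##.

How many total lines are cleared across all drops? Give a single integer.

Answer: 0

Derivation:
Drop 1: O rot2 at col 4 lands with bottom-row=0; cleared 0 line(s) (total 0); column heights now [0 0 0 0 2 2], max=2
Drop 2: Z rot2 at col 3 lands with bottom-row=2; cleared 0 line(s) (total 0); column heights now [0 0 0 4 4 3], max=4
Drop 3: L rot0 at col 1 lands with bottom-row=4; cleared 0 line(s) (total 0); column heights now [0 5 5 6 4 3], max=6
Drop 4: L rot1 at col 0 lands with bottom-row=5; cleared 0 line(s) (total 0); column heights now [8 6 5 6 4 3], max=8
Drop 5: Z rot2 at col 2 lands with bottom-row=6; cleared 0 line(s) (total 0); column heights now [8 6 8 8 7 3], max=8
Drop 6: S rot0 at col 1 lands with bottom-row=8; cleared 0 line(s) (total 0); column heights now [8 9 10 10 7 3], max=10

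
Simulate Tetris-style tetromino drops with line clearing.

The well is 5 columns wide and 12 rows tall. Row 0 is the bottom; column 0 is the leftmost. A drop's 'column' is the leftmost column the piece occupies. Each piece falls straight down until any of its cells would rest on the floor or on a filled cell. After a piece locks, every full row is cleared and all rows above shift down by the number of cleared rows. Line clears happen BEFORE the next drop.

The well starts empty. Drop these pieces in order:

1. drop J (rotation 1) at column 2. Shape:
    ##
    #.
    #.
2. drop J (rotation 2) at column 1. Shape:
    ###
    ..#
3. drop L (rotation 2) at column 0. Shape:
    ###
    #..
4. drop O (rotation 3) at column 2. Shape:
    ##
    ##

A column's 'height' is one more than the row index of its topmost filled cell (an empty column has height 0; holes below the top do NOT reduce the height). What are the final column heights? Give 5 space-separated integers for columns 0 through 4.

Answer: 6 6 8 8 0

Derivation:
Drop 1: J rot1 at col 2 lands with bottom-row=0; cleared 0 line(s) (total 0); column heights now [0 0 3 3 0], max=3
Drop 2: J rot2 at col 1 lands with bottom-row=3; cleared 0 line(s) (total 0); column heights now [0 5 5 5 0], max=5
Drop 3: L rot2 at col 0 lands with bottom-row=4; cleared 0 line(s) (total 0); column heights now [6 6 6 5 0], max=6
Drop 4: O rot3 at col 2 lands with bottom-row=6; cleared 0 line(s) (total 0); column heights now [6 6 8 8 0], max=8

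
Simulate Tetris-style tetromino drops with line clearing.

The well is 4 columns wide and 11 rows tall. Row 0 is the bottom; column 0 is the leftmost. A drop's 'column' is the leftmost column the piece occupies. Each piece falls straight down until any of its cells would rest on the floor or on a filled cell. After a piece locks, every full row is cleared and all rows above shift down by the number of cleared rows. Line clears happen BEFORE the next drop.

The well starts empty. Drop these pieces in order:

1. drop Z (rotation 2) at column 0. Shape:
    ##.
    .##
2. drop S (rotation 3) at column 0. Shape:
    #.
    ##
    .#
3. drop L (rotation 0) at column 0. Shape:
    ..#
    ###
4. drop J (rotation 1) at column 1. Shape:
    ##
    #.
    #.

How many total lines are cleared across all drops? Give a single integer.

Answer: 0

Derivation:
Drop 1: Z rot2 at col 0 lands with bottom-row=0; cleared 0 line(s) (total 0); column heights now [2 2 1 0], max=2
Drop 2: S rot3 at col 0 lands with bottom-row=2; cleared 0 line(s) (total 0); column heights now [5 4 1 0], max=5
Drop 3: L rot0 at col 0 lands with bottom-row=5; cleared 0 line(s) (total 0); column heights now [6 6 7 0], max=7
Drop 4: J rot1 at col 1 lands with bottom-row=6; cleared 0 line(s) (total 0); column heights now [6 9 9 0], max=9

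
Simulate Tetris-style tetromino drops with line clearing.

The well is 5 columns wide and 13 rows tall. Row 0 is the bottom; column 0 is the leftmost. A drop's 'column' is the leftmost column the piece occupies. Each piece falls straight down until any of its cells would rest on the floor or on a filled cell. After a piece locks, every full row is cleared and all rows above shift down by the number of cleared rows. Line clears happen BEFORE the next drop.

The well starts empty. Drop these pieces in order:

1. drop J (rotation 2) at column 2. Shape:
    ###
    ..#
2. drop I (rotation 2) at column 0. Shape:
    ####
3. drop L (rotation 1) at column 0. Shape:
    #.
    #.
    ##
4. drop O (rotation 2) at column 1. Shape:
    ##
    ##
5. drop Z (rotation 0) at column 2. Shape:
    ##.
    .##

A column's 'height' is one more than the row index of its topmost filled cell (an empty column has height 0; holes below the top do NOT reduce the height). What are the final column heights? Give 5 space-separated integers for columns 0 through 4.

Answer: 5 5 6 6 2

Derivation:
Drop 1: J rot2 at col 2 lands with bottom-row=0; cleared 0 line(s) (total 0); column heights now [0 0 2 2 2], max=2
Drop 2: I rot2 at col 0 lands with bottom-row=2; cleared 0 line(s) (total 0); column heights now [3 3 3 3 2], max=3
Drop 3: L rot1 at col 0 lands with bottom-row=3; cleared 0 line(s) (total 0); column heights now [6 4 3 3 2], max=6
Drop 4: O rot2 at col 1 lands with bottom-row=4; cleared 0 line(s) (total 0); column heights now [6 6 6 3 2], max=6
Drop 5: Z rot0 at col 2 lands with bottom-row=5; cleared 1 line(s) (total 1); column heights now [5 5 6 6 2], max=6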